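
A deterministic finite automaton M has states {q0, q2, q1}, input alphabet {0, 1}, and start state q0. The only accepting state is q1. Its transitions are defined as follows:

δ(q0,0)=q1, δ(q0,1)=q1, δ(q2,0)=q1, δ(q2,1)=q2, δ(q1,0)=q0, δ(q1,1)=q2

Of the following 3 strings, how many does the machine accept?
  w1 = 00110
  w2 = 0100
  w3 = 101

2

w1: Trace: q0 -0-> q1 -0-> q0 -1-> q1 -1-> q2 -0-> q1  → end q1, accepted
w2: Trace: q0 -0-> q1 -1-> q2 -0-> q1 -0-> q0  → end q0, rejected
w3: Trace: q0 -1-> q1 -0-> q0 -1-> q1  → end q1, accepted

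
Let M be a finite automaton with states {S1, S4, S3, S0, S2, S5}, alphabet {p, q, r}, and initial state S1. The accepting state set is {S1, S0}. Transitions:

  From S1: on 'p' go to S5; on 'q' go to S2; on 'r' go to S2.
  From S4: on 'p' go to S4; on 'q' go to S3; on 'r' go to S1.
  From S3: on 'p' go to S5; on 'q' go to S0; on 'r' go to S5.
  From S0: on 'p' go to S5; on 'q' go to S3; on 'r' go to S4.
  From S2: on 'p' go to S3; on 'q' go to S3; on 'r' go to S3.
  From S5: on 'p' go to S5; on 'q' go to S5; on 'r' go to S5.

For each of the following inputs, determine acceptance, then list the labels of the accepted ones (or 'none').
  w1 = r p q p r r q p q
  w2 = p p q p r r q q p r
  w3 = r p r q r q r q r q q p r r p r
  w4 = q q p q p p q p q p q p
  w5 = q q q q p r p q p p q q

w1: S1 → S2 → S3 → S0 → S5 → S5 → S5 → S5 → S5 → S5  → end S5, rejected
w2: S1 → S5 → S5 → S5 → S5 → S5 → S5 → S5 → S5 → S5 → S5  → end S5, rejected
w3: S1 → S2 → S3 → S5 → S5 → S5 → S5 → S5 → S5 → S5 → S5 → S5 → S5 → S5 → S5 → S5 → S5  → end S5, rejected
w4: S1 → S2 → S3 → S5 → S5 → S5 → S5 → S5 → S5 → S5 → S5 → S5 → S5  → end S5, rejected
w5: S1 → S2 → S3 → S0 → S3 → S5 → S5 → S5 → S5 → S5 → S5 → S5 → S5  → end S5, rejected

none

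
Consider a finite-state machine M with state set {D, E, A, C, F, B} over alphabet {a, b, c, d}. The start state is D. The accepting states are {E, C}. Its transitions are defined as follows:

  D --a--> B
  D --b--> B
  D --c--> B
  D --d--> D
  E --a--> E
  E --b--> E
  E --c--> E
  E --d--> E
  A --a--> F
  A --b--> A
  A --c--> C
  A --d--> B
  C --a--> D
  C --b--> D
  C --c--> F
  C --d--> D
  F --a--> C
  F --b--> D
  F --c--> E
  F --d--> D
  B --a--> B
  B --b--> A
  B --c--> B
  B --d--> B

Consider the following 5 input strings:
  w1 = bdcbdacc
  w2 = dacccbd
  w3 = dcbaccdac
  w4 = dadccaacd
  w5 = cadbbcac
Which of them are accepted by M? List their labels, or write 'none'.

w1: Trace: D -b-> B -d-> B -c-> B -b-> A -d-> B -a-> B -c-> B -c-> B  → end B, rejected
w2: Trace: D -d-> D -a-> B -c-> B -c-> B -c-> B -b-> A -d-> B  → end B, rejected
w3: Trace: D -d-> D -c-> B -b-> A -a-> F -c-> E -c-> E -d-> E -a-> E -c-> E  → end E, accepted
w4: Trace: D -d-> D -a-> B -d-> B -c-> B -c-> B -a-> B -a-> B -c-> B -d-> B  → end B, rejected
w5: Trace: D -c-> B -a-> B -d-> B -b-> A -b-> A -c-> C -a-> D -c-> B  → end B, rejected

w3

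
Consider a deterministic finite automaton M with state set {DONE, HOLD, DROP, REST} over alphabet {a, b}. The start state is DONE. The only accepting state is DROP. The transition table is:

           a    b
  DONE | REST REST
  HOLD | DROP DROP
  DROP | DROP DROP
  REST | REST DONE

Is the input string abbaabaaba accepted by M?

Trace: DONE -a-> REST -b-> DONE -b-> REST -a-> REST -a-> REST -b-> DONE -a-> REST -a-> REST -b-> DONE -a-> REST
End state REST is not accepting.

No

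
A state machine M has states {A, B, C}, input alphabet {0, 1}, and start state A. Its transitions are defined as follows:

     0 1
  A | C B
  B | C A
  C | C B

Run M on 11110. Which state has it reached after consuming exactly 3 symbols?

B

start at A
read '1': A → B
read '1': B → A
read '1': A → B
After 3 symbols: B.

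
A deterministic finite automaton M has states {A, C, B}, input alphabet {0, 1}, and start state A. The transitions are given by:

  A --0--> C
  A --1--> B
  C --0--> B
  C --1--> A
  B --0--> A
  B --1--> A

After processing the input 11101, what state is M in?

B

A → B → A → B → A → B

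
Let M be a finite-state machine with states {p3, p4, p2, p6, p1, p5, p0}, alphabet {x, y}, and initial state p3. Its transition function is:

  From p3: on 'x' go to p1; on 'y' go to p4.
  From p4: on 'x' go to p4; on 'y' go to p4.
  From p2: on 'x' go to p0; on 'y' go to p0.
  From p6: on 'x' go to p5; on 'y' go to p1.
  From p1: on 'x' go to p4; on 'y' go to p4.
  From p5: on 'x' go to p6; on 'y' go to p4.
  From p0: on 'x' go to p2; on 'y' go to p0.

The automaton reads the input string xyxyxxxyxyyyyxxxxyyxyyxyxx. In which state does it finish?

p3 → p1 → p4 → p4 → p4 → p4 → p4 → p4 → p4 → p4 → p4 → p4 → p4 → p4 → p4 → p4 → p4 → p4 → p4 → p4 → p4 → p4 → p4 → p4 → p4 → p4 → p4

p4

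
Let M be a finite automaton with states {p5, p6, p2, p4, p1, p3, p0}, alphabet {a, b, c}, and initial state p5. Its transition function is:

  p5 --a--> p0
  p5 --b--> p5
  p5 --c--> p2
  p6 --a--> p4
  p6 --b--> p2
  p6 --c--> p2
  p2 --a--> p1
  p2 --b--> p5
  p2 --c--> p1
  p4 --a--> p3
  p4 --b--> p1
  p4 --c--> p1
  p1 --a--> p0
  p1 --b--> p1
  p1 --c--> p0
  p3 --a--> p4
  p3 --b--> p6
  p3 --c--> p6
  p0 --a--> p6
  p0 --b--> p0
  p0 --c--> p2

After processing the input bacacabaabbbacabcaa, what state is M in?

p4

start at p5
read 'b': p5 → p5
read 'a': p5 → p0
read 'c': p0 → p2
read 'a': p2 → p1
read 'c': p1 → p0
read 'a': p0 → p6
read 'b': p6 → p2
read 'a': p2 → p1
read 'a': p1 → p0
read 'b': p0 → p0
read 'b': p0 → p0
read 'b': p0 → p0
read 'a': p0 → p6
read 'c': p6 → p2
read 'a': p2 → p1
read 'b': p1 → p1
read 'c': p1 → p0
read 'a': p0 → p6
read 'a': p6 → p4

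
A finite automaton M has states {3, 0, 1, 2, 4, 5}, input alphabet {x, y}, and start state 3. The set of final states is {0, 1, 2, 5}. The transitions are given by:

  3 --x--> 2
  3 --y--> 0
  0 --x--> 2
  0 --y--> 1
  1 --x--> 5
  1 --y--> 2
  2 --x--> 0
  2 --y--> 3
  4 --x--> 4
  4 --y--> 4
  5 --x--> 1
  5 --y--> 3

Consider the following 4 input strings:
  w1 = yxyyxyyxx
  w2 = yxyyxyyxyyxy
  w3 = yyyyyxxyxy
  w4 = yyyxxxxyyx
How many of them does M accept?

w1: Trace: 3 -y-> 0 -x-> 2 -y-> 3 -y-> 0 -x-> 2 -y-> 3 -y-> 0 -x-> 2 -x-> 0  → end 0, accepted
w2: Trace: 3 -y-> 0 -x-> 2 -y-> 3 -y-> 0 -x-> 2 -y-> 3 -y-> 0 -x-> 2 -y-> 3 -y-> 0 -x-> 2 -y-> 3  → end 3, rejected
w3: Trace: 3 -y-> 0 -y-> 1 -y-> 2 -y-> 3 -y-> 0 -x-> 2 -x-> 0 -y-> 1 -x-> 5 -y-> 3  → end 3, rejected
w4: Trace: 3 -y-> 0 -y-> 1 -y-> 2 -x-> 0 -x-> 2 -x-> 0 -x-> 2 -y-> 3 -y-> 0 -x-> 2  → end 2, accepted

2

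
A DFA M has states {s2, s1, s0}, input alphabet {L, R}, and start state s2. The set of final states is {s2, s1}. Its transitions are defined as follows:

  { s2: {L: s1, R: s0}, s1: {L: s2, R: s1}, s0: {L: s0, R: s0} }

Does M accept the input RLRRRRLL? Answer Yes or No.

No

start at s2
read 'R': s2 → s0
read 'L': s0 → s0
read 'R': s0 → s0
read 'R': s0 → s0
read 'R': s0 → s0
read 'R': s0 → s0
read 'L': s0 → s0
read 'L': s0 → s0
End state s0 is not accepting.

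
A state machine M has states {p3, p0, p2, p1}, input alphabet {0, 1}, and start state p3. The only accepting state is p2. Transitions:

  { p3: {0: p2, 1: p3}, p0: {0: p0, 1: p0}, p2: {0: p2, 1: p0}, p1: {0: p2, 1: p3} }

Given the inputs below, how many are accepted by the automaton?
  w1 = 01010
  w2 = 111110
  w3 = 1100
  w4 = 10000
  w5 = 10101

w1: p3 → p2 → p0 → p0 → p0 → p0  → end p0, rejected
w2: p3 → p3 → p3 → p3 → p3 → p3 → p2  → end p2, accepted
w3: p3 → p3 → p3 → p2 → p2  → end p2, accepted
w4: p3 → p3 → p2 → p2 → p2 → p2  → end p2, accepted
w5: p3 → p3 → p2 → p0 → p0 → p0  → end p0, rejected

3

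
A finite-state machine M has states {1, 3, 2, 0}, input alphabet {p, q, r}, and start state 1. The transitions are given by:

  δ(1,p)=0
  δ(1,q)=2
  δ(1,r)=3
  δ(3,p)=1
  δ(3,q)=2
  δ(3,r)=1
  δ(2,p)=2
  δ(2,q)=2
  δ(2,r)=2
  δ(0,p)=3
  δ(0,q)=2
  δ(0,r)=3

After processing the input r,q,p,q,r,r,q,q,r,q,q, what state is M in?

start at 1
read 'r': 1 → 3
read 'q': 3 → 2
read 'p': 2 → 2
read 'q': 2 → 2
read 'r': 2 → 2
read 'r': 2 → 2
read 'q': 2 → 2
read 'q': 2 → 2
read 'r': 2 → 2
read 'q': 2 → 2
read 'q': 2 → 2

2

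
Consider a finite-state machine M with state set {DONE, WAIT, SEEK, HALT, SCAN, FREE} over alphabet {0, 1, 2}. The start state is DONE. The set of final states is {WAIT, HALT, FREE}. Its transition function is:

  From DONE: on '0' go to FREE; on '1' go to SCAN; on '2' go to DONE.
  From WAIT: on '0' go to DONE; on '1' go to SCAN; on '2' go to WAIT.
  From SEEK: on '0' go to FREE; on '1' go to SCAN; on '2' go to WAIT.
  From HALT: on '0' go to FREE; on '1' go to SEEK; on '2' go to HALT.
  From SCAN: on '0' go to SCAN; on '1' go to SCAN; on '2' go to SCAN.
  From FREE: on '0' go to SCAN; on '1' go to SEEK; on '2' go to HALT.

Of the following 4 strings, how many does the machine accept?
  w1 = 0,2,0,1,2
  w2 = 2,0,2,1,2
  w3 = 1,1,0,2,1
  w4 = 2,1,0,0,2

2

w1: Trace: DONE -0-> FREE -2-> HALT -0-> FREE -1-> SEEK -2-> WAIT  → end WAIT, accepted
w2: Trace: DONE -2-> DONE -0-> FREE -2-> HALT -1-> SEEK -2-> WAIT  → end WAIT, accepted
w3: Trace: DONE -1-> SCAN -1-> SCAN -0-> SCAN -2-> SCAN -1-> SCAN  → end SCAN, rejected
w4: Trace: DONE -2-> DONE -1-> SCAN -0-> SCAN -0-> SCAN -2-> SCAN  → end SCAN, rejected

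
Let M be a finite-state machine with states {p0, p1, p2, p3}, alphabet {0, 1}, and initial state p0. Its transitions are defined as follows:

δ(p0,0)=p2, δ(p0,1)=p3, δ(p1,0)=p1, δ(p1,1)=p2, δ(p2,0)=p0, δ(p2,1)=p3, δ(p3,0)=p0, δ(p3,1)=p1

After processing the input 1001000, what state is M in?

p0 → p3 → p0 → p2 → p3 → p0 → p2 → p0

p0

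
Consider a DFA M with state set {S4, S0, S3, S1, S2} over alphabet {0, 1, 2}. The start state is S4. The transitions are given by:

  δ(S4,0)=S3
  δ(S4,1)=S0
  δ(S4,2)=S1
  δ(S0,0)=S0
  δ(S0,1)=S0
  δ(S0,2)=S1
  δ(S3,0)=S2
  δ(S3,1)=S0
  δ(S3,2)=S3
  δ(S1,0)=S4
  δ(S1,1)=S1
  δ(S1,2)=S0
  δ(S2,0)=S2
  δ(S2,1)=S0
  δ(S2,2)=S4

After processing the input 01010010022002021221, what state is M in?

S1

Trace: S4 -0-> S3 -1-> S0 -0-> S0 -1-> S0 -0-> S0 -0-> S0 -1-> S0 -0-> S0 -0-> S0 -2-> S1 -2-> S0 -0-> S0 -0-> S0 -2-> S1 -0-> S4 -2-> S1 -1-> S1 -2-> S0 -2-> S1 -1-> S1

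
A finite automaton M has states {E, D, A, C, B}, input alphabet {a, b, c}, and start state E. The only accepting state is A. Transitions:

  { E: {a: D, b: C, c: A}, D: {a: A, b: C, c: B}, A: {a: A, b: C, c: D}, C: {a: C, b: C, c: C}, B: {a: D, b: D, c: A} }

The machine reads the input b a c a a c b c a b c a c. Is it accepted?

E → C → C → C → C → C → C → C → C → C → C → C → C → C
End state C is not accepting.

No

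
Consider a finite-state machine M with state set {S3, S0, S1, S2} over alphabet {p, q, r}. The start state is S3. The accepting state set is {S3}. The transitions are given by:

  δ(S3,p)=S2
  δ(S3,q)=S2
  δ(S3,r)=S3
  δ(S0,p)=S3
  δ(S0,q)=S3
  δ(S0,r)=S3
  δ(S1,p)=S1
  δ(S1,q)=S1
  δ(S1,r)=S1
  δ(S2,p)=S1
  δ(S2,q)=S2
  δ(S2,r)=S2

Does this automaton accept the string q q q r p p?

start at S3
read 'q': S3 → S2
read 'q': S2 → S2
read 'q': S2 → S2
read 'r': S2 → S2
read 'p': S2 → S1
read 'p': S1 → S1
End state S1 is not accepting.

No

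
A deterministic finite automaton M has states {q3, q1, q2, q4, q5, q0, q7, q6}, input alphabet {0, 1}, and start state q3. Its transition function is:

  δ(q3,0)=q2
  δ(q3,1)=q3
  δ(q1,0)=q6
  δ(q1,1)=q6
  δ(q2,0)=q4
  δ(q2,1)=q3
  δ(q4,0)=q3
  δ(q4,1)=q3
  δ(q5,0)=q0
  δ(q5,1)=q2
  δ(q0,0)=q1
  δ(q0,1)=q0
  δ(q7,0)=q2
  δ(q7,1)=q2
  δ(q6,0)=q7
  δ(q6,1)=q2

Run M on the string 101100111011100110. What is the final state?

Trace: q3 -1-> q3 -0-> q2 -1-> q3 -1-> q3 -0-> q2 -0-> q4 -1-> q3 -1-> q3 -1-> q3 -0-> q2 -1-> q3 -1-> q3 -1-> q3 -0-> q2 -0-> q4 -1-> q3 -1-> q3 -0-> q2

q2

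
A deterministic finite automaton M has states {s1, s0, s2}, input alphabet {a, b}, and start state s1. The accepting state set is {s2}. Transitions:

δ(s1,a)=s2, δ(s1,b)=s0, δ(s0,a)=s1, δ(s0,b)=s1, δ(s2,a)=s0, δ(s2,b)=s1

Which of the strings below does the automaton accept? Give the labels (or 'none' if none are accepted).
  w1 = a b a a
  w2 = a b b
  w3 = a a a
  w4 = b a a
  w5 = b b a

w4, w5

w1: s1 → s2 → s1 → s2 → s0  → end s0, rejected
w2: s1 → s2 → s1 → s0  → end s0, rejected
w3: s1 → s2 → s0 → s1  → end s1, rejected
w4: s1 → s0 → s1 → s2  → end s2, accepted
w5: s1 → s0 → s1 → s2  → end s2, accepted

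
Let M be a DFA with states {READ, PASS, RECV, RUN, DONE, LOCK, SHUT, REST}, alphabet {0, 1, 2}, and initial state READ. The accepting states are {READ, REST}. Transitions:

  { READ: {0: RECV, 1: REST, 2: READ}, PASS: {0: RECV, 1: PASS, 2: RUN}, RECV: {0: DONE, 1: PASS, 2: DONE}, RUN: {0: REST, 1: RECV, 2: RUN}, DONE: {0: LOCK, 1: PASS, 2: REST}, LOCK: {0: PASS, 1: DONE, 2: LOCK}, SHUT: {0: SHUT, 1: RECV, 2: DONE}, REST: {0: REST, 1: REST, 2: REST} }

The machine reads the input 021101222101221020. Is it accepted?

Trace: READ -0-> RECV -2-> DONE -1-> PASS -1-> PASS -0-> RECV -1-> PASS -2-> RUN -2-> RUN -2-> RUN -1-> RECV -0-> DONE -1-> PASS -2-> RUN -2-> RUN -1-> RECV -0-> DONE -2-> REST -0-> REST
End state REST is accepting.

Yes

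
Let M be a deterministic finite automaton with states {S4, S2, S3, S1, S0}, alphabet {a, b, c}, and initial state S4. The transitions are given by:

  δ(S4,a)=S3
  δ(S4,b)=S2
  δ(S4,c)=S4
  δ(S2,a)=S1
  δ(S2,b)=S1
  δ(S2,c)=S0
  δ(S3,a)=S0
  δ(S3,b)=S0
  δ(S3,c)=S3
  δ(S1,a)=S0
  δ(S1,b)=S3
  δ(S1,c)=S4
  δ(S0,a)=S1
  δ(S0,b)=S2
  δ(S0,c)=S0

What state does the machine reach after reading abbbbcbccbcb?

S2

S4 → S3 → S0 → S2 → S1 → S3 → S3 → S0 → S0 → S0 → S2 → S0 → S2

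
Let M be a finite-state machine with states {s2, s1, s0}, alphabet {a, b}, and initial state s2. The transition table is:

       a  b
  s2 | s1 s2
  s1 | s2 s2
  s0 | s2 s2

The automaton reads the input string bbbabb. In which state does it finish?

Trace: s2 -b-> s2 -b-> s2 -b-> s2 -a-> s1 -b-> s2 -b-> s2

s2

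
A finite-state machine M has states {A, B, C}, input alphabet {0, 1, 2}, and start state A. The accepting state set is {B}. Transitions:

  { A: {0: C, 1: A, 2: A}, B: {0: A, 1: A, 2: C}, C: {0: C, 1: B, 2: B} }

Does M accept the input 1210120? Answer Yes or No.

No

Trace: A -1-> A -2-> A -1-> A -0-> C -1-> B -2-> C -0-> C
End state C is not accepting.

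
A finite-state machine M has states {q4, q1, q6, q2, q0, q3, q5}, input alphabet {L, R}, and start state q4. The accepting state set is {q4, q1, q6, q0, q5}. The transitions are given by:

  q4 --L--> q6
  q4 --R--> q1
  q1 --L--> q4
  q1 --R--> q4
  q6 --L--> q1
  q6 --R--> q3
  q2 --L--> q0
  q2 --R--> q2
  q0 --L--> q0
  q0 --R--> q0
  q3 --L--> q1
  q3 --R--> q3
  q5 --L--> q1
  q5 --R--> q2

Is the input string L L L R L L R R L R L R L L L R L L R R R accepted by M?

Trace: q4 -L-> q6 -L-> q1 -L-> q4 -R-> q1 -L-> q4 -L-> q6 -R-> q3 -R-> q3 -L-> q1 -R-> q4 -L-> q6 -R-> q3 -L-> q1 -L-> q4 -L-> q6 -R-> q3 -L-> q1 -L-> q4 -R-> q1 -R-> q4 -R-> q1
End state q1 is accepting.

Yes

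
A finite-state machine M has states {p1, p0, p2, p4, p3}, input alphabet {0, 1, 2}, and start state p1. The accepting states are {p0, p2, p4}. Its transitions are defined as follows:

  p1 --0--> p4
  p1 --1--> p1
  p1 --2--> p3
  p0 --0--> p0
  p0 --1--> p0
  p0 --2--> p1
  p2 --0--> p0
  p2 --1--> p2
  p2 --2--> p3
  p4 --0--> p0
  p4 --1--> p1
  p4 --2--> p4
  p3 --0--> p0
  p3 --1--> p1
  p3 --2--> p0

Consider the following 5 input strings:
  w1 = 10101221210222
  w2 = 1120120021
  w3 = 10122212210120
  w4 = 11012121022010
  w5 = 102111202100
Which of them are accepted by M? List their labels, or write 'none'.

w1, w3, w4, w5

w1:
  start at p1
  read '1': p1 → p1
  read '0': p1 → p4
  read '1': p4 → p1
  read '0': p1 → p4
  read '1': p4 → p1
  read '2': p1 → p3
  read '2': p3 → p0
  read '1': p0 → p0
  read '2': p0 → p1
  read '1': p1 → p1
  read '0': p1 → p4
  read '2': p4 → p4
  read '2': p4 → p4
  read '2': p4 → p4
  end p4, accepted
w2:
  start at p1
  read '1': p1 → p1
  read '1': p1 → p1
  read '2': p1 → p3
  read '0': p3 → p0
  read '1': p0 → p0
  read '2': p0 → p1
  read '0': p1 → p4
  read '0': p4 → p0
  read '2': p0 → p1
  read '1': p1 → p1
  end p1, rejected
w3:
  start at p1
  read '1': p1 → p1
  read '0': p1 → p4
  read '1': p4 → p1
  read '2': p1 → p3
  read '2': p3 → p0
  read '2': p0 → p1
  read '1': p1 → p1
  read '2': p1 → p3
  read '2': p3 → p0
  read '1': p0 → p0
  read '0': p0 → p0
  read '1': p0 → p0
  read '2': p0 → p1
  read '0': p1 → p4
  end p4, accepted
w4:
  start at p1
  read '1': p1 → p1
  read '1': p1 → p1
  read '0': p1 → p4
  read '1': p4 → p1
  read '2': p1 → p3
  read '1': p3 → p1
  read '2': p1 → p3
  read '1': p3 → p1
  read '0': p1 → p4
  read '2': p4 → p4
  read '2': p4 → p4
  read '0': p4 → p0
  read '1': p0 → p0
  read '0': p0 → p0
  end p0, accepted
w5:
  start at p1
  read '1': p1 → p1
  read '0': p1 → p4
  read '2': p4 → p4
  read '1': p4 → p1
  read '1': p1 → p1
  read '1': p1 → p1
  read '2': p1 → p3
  read '0': p3 → p0
  read '2': p0 → p1
  read '1': p1 → p1
  read '0': p1 → p4
  read '0': p4 → p0
  end p0, accepted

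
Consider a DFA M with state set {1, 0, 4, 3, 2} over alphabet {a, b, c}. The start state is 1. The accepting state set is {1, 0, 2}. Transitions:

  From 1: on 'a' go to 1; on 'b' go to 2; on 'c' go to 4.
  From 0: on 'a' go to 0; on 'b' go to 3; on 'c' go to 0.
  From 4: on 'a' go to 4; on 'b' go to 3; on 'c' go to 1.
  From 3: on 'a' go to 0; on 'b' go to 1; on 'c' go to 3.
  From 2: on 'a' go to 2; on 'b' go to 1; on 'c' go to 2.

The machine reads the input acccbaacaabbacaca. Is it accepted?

1 → 1 → 4 → 1 → 4 → 3 → 0 → 0 → 0 → 0 → 0 → 3 → 1 → 1 → 4 → 4 → 1 → 1
End state 1 is accepting.

Yes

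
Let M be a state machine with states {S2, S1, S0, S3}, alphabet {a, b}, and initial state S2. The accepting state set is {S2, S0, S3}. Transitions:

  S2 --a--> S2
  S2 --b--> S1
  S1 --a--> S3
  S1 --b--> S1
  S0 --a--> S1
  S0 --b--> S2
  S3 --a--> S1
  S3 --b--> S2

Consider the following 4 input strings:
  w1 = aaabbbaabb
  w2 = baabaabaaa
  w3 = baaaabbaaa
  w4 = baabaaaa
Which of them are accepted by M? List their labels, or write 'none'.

w1: Trace: S2 -a-> S2 -a-> S2 -a-> S2 -b-> S1 -b-> S1 -b-> S1 -a-> S3 -a-> S1 -b-> S1 -b-> S1  → end S1, rejected
w2: Trace: S2 -b-> S1 -a-> S3 -a-> S1 -b-> S1 -a-> S3 -a-> S1 -b-> S1 -a-> S3 -a-> S1 -a-> S3  → end S3, accepted
w3: Trace: S2 -b-> S1 -a-> S3 -a-> S1 -a-> S3 -a-> S1 -b-> S1 -b-> S1 -a-> S3 -a-> S1 -a-> S3  → end S3, accepted
w4: Trace: S2 -b-> S1 -a-> S3 -a-> S1 -b-> S1 -a-> S3 -a-> S1 -a-> S3 -a-> S1  → end S1, rejected

w2, w3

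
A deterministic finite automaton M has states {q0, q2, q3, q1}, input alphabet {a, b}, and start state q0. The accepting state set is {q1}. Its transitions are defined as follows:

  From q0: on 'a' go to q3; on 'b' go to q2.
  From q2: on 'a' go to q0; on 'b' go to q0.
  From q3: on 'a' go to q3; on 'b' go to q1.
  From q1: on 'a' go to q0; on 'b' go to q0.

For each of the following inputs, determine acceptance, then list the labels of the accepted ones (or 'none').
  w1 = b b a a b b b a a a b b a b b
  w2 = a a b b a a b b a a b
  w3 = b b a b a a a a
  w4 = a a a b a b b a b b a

w2

w1:
  start at q0
  read 'b': q0 → q2
  read 'b': q2 → q0
  read 'a': q0 → q3
  read 'a': q3 → q3
  read 'b': q3 → q1
  read 'b': q1 → q0
  read 'b': q0 → q2
  read 'a': q2 → q0
  read 'a': q0 → q3
  read 'a': q3 → q3
  read 'b': q3 → q1
  read 'b': q1 → q0
  read 'a': q0 → q3
  read 'b': q3 → q1
  read 'b': q1 → q0
  end q0, rejected
w2:
  start at q0
  read 'a': q0 → q3
  read 'a': q3 → q3
  read 'b': q3 → q1
  read 'b': q1 → q0
  read 'a': q0 → q3
  read 'a': q3 → q3
  read 'b': q3 → q1
  read 'b': q1 → q0
  read 'a': q0 → q3
  read 'a': q3 → q3
  read 'b': q3 → q1
  end q1, accepted
w3:
  start at q0
  read 'b': q0 → q2
  read 'b': q2 → q0
  read 'a': q0 → q3
  read 'b': q3 → q1
  read 'a': q1 → q0
  read 'a': q0 → q3
  read 'a': q3 → q3
  read 'a': q3 → q3
  end q3, rejected
w4:
  start at q0
  read 'a': q0 → q3
  read 'a': q3 → q3
  read 'a': q3 → q3
  read 'b': q3 → q1
  read 'a': q1 → q0
  read 'b': q0 → q2
  read 'b': q2 → q0
  read 'a': q0 → q3
  read 'b': q3 → q1
  read 'b': q1 → q0
  read 'a': q0 → q3
  end q3, rejected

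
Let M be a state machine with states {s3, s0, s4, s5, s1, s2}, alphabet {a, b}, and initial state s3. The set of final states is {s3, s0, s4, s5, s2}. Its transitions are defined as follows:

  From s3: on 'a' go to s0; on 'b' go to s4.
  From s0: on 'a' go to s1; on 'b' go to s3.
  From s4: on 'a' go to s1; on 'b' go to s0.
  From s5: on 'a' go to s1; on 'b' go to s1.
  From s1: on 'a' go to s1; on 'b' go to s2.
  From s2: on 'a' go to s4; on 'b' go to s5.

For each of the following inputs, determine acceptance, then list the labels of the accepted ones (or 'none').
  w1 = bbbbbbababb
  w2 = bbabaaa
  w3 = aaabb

w1:
  start at s3
  read 'b': s3 → s4
  read 'b': s4 → s0
  read 'b': s0 → s3
  read 'b': s3 → s4
  read 'b': s4 → s0
  read 'b': s0 → s3
  read 'a': s3 → s0
  read 'b': s0 → s3
  read 'a': s3 → s0
  read 'b': s0 → s3
  read 'b': s3 → s4
  end s4, accepted
w2:
  start at s3
  read 'b': s3 → s4
  read 'b': s4 → s0
  read 'a': s0 → s1
  read 'b': s1 → s2
  read 'a': s2 → s4
  read 'a': s4 → s1
  read 'a': s1 → s1
  end s1, rejected
w3:
  start at s3
  read 'a': s3 → s0
  read 'a': s0 → s1
  read 'a': s1 → s1
  read 'b': s1 → s2
  read 'b': s2 → s5
  end s5, accepted

w1, w3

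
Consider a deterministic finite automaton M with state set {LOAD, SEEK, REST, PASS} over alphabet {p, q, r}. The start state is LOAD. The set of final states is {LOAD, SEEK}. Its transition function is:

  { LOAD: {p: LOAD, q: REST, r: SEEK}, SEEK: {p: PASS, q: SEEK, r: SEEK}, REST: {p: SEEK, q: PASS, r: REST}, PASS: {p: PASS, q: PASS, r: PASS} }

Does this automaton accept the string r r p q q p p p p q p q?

No

LOAD → SEEK → SEEK → PASS → PASS → PASS → PASS → PASS → PASS → PASS → PASS → PASS → PASS
End state PASS is not accepting.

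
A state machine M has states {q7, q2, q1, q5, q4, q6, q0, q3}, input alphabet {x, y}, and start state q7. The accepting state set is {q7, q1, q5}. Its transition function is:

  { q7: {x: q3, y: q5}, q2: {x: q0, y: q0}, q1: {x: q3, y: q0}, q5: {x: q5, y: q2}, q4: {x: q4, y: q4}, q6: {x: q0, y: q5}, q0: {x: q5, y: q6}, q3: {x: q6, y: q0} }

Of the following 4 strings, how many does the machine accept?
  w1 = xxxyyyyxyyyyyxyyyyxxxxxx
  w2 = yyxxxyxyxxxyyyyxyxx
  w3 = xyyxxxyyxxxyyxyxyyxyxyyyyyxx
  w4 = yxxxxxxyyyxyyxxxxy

3

w1: Trace: q7 -x-> q3 -x-> q6 -x-> q0 -y-> q6 -y-> q5 -y-> q2 -y-> q0 -x-> q5 -y-> q2 -y-> q0 -y-> q6 -y-> q5 -y-> q2 -x-> q0 -y-> q6 -y-> q5 -y-> q2 -y-> q0 -x-> q5 -x-> q5 -x-> q5 -x-> q5 -x-> q5 -x-> q5  → end q5, accepted
w2: Trace: q7 -y-> q5 -y-> q2 -x-> q0 -x-> q5 -x-> q5 -y-> q2 -x-> q0 -y-> q6 -x-> q0 -x-> q5 -x-> q5 -y-> q2 -y-> q0 -y-> q6 -y-> q5 -x-> q5 -y-> q2 -x-> q0 -x-> q5  → end q5, accepted
w3: Trace: q7 -x-> q3 -y-> q0 -y-> q6 -x-> q0 -x-> q5 -x-> q5 -y-> q2 -y-> q0 -x-> q5 -x-> q5 -x-> q5 -y-> q2 -y-> q0 -x-> q5 -y-> q2 -x-> q0 -y-> q6 -y-> q5 -x-> q5 -y-> q2 -x-> q0 -y-> q6 -y-> q5 -y-> q2 -y-> q0 -y-> q6 -x-> q0 -x-> q5  → end q5, accepted
w4: Trace: q7 -y-> q5 -x-> q5 -x-> q5 -x-> q5 -x-> q5 -x-> q5 -x-> q5 -y-> q2 -y-> q0 -y-> q6 -x-> q0 -y-> q6 -y-> q5 -x-> q5 -x-> q5 -x-> q5 -x-> q5 -y-> q2  → end q2, rejected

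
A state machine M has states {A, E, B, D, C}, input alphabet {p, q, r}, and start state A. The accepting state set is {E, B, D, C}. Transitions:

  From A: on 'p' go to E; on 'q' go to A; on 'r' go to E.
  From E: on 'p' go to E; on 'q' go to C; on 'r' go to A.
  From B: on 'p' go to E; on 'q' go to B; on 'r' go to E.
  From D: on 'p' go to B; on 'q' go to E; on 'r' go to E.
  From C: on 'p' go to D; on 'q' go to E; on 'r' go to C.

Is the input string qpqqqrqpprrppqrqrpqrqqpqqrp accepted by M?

Yes

start at A
read 'q': A → A
read 'p': A → E
read 'q': E → C
read 'q': C → E
read 'q': E → C
read 'r': C → C
read 'q': C → E
read 'p': E → E
read 'p': E → E
read 'r': E → A
read 'r': A → E
read 'p': E → E
read 'p': E → E
read 'q': E → C
read 'r': C → C
read 'q': C → E
read 'r': E → A
read 'p': A → E
read 'q': E → C
read 'r': C → C
read 'q': C → E
read 'q': E → C
read 'p': C → D
read 'q': D → E
read 'q': E → C
read 'r': C → C
read 'p': C → D
End state D is accepting.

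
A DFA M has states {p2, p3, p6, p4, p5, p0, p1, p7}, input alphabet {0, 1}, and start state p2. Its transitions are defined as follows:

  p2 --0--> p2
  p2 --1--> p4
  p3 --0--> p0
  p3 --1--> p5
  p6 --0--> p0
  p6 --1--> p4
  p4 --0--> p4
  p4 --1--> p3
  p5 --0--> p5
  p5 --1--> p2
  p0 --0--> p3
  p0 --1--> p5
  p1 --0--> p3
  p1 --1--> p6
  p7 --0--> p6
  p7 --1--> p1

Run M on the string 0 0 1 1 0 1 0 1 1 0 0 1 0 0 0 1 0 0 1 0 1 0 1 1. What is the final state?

p2 → p2 → p2 → p4 → p3 → p0 → p5 → p5 → p2 → p4 → p4 → p4 → p3 → p0 → p3 → p0 → p5 → p5 → p5 → p2 → p2 → p4 → p4 → p3 → p5

p5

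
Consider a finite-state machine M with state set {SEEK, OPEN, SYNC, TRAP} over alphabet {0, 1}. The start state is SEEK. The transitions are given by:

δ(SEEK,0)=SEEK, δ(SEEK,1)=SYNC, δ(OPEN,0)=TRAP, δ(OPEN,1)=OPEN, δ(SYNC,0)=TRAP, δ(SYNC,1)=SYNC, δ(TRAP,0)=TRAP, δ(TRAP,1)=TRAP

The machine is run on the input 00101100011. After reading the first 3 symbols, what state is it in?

Trace: SEEK -0-> SEEK -0-> SEEK -1-> SYNC
After 3 symbols: SYNC.

SYNC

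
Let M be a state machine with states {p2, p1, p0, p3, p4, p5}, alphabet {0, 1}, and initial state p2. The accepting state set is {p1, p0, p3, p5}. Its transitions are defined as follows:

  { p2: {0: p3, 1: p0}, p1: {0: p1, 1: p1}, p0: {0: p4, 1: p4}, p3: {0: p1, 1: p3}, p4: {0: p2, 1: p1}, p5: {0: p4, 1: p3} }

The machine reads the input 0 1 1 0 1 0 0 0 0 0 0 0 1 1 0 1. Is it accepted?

Trace: p2 -0-> p3 -1-> p3 -1-> p3 -0-> p1 -1-> p1 -0-> p1 -0-> p1 -0-> p1 -0-> p1 -0-> p1 -0-> p1 -0-> p1 -1-> p1 -1-> p1 -0-> p1 -1-> p1
End state p1 is accepting.

Yes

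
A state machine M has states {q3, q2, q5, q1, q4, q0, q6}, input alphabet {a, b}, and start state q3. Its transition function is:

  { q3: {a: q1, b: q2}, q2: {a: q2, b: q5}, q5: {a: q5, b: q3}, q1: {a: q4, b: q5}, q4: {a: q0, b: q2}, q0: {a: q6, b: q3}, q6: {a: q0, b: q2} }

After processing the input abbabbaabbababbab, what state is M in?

Trace: q3 -a-> q1 -b-> q5 -b-> q3 -a-> q1 -b-> q5 -b-> q3 -a-> q1 -a-> q4 -b-> q2 -b-> q5 -a-> q5 -b-> q3 -a-> q1 -b-> q5 -b-> q3 -a-> q1 -b-> q5

q5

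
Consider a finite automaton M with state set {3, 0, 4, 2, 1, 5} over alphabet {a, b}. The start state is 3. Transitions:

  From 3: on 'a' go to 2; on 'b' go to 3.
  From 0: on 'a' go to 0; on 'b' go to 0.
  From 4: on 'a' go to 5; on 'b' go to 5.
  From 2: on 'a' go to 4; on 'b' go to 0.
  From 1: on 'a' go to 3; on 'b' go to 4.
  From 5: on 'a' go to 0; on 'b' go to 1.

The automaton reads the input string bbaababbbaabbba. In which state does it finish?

0

Trace: 3 -b-> 3 -b-> 3 -a-> 2 -a-> 4 -b-> 5 -a-> 0 -b-> 0 -b-> 0 -b-> 0 -a-> 0 -a-> 0 -b-> 0 -b-> 0 -b-> 0 -a-> 0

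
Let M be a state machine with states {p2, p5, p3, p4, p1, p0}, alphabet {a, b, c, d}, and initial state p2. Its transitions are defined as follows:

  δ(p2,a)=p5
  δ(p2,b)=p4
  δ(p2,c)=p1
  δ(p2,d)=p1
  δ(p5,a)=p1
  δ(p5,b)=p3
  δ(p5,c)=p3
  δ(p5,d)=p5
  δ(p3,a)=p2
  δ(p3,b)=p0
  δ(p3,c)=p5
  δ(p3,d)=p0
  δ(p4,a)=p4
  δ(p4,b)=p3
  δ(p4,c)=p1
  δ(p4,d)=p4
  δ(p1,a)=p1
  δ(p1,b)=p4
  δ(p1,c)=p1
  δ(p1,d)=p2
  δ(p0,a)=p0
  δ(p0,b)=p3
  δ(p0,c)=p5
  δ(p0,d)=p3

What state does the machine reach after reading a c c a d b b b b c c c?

p2 → p5 → p3 → p5 → p1 → p2 → p4 → p3 → p0 → p3 → p5 → p3 → p5

p5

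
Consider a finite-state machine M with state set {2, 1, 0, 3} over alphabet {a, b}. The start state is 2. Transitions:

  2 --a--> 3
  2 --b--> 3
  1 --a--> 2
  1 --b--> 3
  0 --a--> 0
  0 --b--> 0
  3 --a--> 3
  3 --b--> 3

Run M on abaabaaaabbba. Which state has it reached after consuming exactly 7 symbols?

3

Trace: 2 -a-> 3 -b-> 3 -a-> 3 -a-> 3 -b-> 3 -a-> 3 -a-> 3
After 7 symbols: 3.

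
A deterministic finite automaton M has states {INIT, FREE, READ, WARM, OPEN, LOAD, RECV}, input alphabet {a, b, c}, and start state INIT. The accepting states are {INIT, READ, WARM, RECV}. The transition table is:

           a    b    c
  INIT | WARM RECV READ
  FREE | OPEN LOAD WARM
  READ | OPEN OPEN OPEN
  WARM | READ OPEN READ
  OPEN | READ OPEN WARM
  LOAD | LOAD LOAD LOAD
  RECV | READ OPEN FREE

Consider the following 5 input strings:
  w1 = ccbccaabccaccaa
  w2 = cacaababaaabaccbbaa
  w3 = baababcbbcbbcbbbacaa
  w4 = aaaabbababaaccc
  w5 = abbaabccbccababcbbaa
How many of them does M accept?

w1: Trace: INIT -c-> READ -c-> OPEN -b-> OPEN -c-> WARM -c-> READ -a-> OPEN -a-> READ -b-> OPEN -c-> WARM -c-> READ -a-> OPEN -c-> WARM -c-> READ -a-> OPEN -a-> READ  → end READ, accepted
w2: Trace: INIT -c-> READ -a-> OPEN -c-> WARM -a-> READ -a-> OPEN -b-> OPEN -a-> READ -b-> OPEN -a-> READ -a-> OPEN -a-> READ -b-> OPEN -a-> READ -c-> OPEN -c-> WARM -b-> OPEN -b-> OPEN -a-> READ -a-> OPEN  → end OPEN, rejected
w3: Trace: INIT -b-> RECV -a-> READ -a-> OPEN -b-> OPEN -a-> READ -b-> OPEN -c-> WARM -b-> OPEN -b-> OPEN -c-> WARM -b-> OPEN -b-> OPEN -c-> WARM -b-> OPEN -b-> OPEN -b-> OPEN -a-> READ -c-> OPEN -a-> READ -a-> OPEN  → end OPEN, rejected
w4: Trace: INIT -a-> WARM -a-> READ -a-> OPEN -a-> READ -b-> OPEN -b-> OPEN -a-> READ -b-> OPEN -a-> READ -b-> OPEN -a-> READ -a-> OPEN -c-> WARM -c-> READ -c-> OPEN  → end OPEN, rejected
w5: Trace: INIT -a-> WARM -b-> OPEN -b-> OPEN -a-> READ -a-> OPEN -b-> OPEN -c-> WARM -c-> READ -b-> OPEN -c-> WARM -c-> READ -a-> OPEN -b-> OPEN -a-> READ -b-> OPEN -c-> WARM -b-> OPEN -b-> OPEN -a-> READ -a-> OPEN  → end OPEN, rejected

1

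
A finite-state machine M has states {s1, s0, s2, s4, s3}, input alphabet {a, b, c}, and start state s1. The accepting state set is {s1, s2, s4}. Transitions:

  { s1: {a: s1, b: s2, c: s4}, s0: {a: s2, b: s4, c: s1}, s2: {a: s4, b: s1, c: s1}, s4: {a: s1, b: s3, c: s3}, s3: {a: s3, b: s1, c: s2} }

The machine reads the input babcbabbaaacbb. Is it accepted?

Yes

Trace: s1 -b-> s2 -a-> s4 -b-> s3 -c-> s2 -b-> s1 -a-> s1 -b-> s2 -b-> s1 -a-> s1 -a-> s1 -a-> s1 -c-> s4 -b-> s3 -b-> s1
End state s1 is accepting.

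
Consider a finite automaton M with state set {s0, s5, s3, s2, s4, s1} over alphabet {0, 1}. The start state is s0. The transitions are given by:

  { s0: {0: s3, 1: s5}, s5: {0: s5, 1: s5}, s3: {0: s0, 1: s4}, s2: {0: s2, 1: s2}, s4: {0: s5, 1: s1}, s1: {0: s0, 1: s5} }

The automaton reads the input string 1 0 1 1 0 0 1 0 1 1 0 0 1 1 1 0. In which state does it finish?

s0 → s5 → s5 → s5 → s5 → s5 → s5 → s5 → s5 → s5 → s5 → s5 → s5 → s5 → s5 → s5 → s5

s5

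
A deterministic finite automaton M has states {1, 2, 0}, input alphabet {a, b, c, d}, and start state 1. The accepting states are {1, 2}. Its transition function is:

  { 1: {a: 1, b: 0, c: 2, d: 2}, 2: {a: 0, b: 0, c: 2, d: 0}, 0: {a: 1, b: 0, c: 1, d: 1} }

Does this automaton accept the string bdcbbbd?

start at 1
read 'b': 1 → 0
read 'd': 0 → 1
read 'c': 1 → 2
read 'b': 2 → 0
read 'b': 0 → 0
read 'b': 0 → 0
read 'd': 0 → 1
End state 1 is accepting.

Yes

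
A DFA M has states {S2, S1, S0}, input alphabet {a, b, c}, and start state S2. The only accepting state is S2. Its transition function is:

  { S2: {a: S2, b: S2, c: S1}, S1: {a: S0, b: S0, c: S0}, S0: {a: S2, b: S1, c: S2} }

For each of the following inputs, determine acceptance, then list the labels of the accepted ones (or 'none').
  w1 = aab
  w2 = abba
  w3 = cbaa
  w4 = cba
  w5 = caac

w1, w2, w3, w4

w1: Trace: S2 -a-> S2 -a-> S2 -b-> S2  → end S2, accepted
w2: Trace: S2 -a-> S2 -b-> S2 -b-> S2 -a-> S2  → end S2, accepted
w3: Trace: S2 -c-> S1 -b-> S0 -a-> S2 -a-> S2  → end S2, accepted
w4: Trace: S2 -c-> S1 -b-> S0 -a-> S2  → end S2, accepted
w5: Trace: S2 -c-> S1 -a-> S0 -a-> S2 -c-> S1  → end S1, rejected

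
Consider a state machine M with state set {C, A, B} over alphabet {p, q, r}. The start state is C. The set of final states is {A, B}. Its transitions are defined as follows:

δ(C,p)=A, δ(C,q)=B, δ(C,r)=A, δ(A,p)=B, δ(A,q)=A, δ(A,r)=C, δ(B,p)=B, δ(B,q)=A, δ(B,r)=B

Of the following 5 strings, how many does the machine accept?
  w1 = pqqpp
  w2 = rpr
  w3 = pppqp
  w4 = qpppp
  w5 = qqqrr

w1: C → A → A → A → B → B  → end B, accepted
w2: C → A → B → B  → end B, accepted
w3: C → A → B → B → A → B  → end B, accepted
w4: C → B → B → B → B → B  → end B, accepted
w5: C → B → A → A → C → A  → end A, accepted

5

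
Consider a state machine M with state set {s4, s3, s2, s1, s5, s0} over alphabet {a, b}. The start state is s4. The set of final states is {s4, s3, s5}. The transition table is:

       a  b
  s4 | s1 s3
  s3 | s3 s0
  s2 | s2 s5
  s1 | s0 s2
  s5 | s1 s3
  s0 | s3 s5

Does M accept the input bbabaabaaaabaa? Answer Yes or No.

Yes

s4 → s3 → s0 → s3 → s0 → s3 → s3 → s0 → s3 → s3 → s3 → s3 → s0 → s3 → s3
End state s3 is accepting.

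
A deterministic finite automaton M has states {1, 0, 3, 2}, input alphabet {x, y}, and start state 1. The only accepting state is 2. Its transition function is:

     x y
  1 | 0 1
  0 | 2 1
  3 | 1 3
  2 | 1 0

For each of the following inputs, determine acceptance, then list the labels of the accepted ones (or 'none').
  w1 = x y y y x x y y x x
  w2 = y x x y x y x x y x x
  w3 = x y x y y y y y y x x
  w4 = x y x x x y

w1, w2, w3

w1:
  start at 1
  read 'x': 1 → 0
  read 'y': 0 → 1
  read 'y': 1 → 1
  read 'y': 1 → 1
  read 'x': 1 → 0
  read 'x': 0 → 2
  read 'y': 2 → 0
  read 'y': 0 → 1
  read 'x': 1 → 0
  read 'x': 0 → 2
  end 2, accepted
w2:
  start at 1
  read 'y': 1 → 1
  read 'x': 1 → 0
  read 'x': 0 → 2
  read 'y': 2 → 0
  read 'x': 0 → 2
  read 'y': 2 → 0
  read 'x': 0 → 2
  read 'x': 2 → 1
  read 'y': 1 → 1
  read 'x': 1 → 0
  read 'x': 0 → 2
  end 2, accepted
w3:
  start at 1
  read 'x': 1 → 0
  read 'y': 0 → 1
  read 'x': 1 → 0
  read 'y': 0 → 1
  read 'y': 1 → 1
  read 'y': 1 → 1
  read 'y': 1 → 1
  read 'y': 1 → 1
  read 'y': 1 → 1
  read 'x': 1 → 0
  read 'x': 0 → 2
  end 2, accepted
w4:
  start at 1
  read 'x': 1 → 0
  read 'y': 0 → 1
  read 'x': 1 → 0
  read 'x': 0 → 2
  read 'x': 2 → 1
  read 'y': 1 → 1
  end 1, rejected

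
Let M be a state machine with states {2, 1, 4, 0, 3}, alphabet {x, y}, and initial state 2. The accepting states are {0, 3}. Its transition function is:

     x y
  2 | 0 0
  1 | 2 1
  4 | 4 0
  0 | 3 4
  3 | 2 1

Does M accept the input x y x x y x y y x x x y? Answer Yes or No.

No

Trace: 2 -x-> 0 -y-> 4 -x-> 4 -x-> 4 -y-> 0 -x-> 3 -y-> 1 -y-> 1 -x-> 2 -x-> 0 -x-> 3 -y-> 1
End state 1 is not accepting.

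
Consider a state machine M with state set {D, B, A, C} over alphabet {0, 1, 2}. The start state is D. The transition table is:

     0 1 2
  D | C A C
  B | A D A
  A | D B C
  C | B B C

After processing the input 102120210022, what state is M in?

Trace: D -1-> A -0-> D -2-> C -1-> B -2-> A -0-> D -2-> C -1-> B -0-> A -0-> D -2-> C -2-> C

C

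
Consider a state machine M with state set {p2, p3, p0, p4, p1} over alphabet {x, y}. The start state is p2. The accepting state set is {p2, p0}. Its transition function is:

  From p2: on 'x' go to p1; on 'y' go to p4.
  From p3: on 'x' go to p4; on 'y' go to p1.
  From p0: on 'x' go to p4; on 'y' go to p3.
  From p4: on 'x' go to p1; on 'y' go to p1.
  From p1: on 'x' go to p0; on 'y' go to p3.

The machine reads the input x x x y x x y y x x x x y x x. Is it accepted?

No

p2 → p1 → p0 → p4 → p1 → p0 → p4 → p1 → p3 → p4 → p1 → p0 → p4 → p1 → p0 → p4
End state p4 is not accepting.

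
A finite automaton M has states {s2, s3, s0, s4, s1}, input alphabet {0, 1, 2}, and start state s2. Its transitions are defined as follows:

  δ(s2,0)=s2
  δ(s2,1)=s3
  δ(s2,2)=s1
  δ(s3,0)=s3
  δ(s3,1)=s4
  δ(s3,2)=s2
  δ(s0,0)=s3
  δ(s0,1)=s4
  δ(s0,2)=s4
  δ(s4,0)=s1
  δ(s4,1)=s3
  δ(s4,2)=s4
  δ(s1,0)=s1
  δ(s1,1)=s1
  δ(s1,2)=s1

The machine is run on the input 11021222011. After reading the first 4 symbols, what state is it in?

start at s2
read '1': s2 → s3
read '1': s3 → s4
read '0': s4 → s1
read '2': s1 → s1
After 4 symbols: s1.

s1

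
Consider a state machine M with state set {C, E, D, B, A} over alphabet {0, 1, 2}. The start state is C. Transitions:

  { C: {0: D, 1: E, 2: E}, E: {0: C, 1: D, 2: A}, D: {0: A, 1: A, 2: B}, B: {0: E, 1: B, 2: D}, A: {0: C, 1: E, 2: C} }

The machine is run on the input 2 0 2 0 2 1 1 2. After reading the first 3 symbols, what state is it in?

start at C
read '2': C → E
read '0': E → C
read '2': C → E
After 3 symbols: E.

E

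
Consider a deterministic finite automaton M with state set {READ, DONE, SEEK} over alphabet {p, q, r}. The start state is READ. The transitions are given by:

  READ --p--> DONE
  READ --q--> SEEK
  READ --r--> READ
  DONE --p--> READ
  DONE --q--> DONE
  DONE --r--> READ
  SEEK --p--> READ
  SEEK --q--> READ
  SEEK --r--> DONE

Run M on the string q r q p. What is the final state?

READ

Trace: READ -q-> SEEK -r-> DONE -q-> DONE -p-> READ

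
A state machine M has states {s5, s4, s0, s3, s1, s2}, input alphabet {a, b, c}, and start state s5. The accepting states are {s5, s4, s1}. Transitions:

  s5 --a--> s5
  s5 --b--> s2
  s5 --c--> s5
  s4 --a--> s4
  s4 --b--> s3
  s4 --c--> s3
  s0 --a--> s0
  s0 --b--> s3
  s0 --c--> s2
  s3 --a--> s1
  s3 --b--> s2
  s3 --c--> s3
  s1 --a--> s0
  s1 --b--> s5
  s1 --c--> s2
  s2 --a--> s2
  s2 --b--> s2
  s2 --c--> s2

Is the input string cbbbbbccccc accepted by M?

start at s5
read 'c': s5 → s5
read 'b': s5 → s2
read 'b': s2 → s2
read 'b': s2 → s2
read 'b': s2 → s2
read 'b': s2 → s2
read 'c': s2 → s2
read 'c': s2 → s2
read 'c': s2 → s2
read 'c': s2 → s2
read 'c': s2 → s2
End state s2 is not accepting.

No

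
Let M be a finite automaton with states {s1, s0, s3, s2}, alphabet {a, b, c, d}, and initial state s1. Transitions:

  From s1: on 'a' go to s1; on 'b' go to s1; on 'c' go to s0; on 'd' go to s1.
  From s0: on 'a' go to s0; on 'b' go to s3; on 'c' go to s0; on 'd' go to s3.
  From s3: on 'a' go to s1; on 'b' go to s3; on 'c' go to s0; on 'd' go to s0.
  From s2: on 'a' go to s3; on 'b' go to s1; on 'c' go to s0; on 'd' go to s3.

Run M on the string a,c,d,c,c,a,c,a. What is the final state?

s1 → s1 → s0 → s3 → s0 → s0 → s0 → s0 → s0

s0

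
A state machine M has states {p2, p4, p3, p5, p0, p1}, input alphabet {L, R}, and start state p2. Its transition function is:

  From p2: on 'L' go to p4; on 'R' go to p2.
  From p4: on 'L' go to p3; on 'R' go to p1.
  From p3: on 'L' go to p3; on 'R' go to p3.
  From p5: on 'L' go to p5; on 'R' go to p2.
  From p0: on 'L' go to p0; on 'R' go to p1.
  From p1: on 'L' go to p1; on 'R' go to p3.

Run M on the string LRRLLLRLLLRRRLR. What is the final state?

p3

Trace: p2 -L-> p4 -R-> p1 -R-> p3 -L-> p3 -L-> p3 -L-> p3 -R-> p3 -L-> p3 -L-> p3 -L-> p3 -R-> p3 -R-> p3 -R-> p3 -L-> p3 -R-> p3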